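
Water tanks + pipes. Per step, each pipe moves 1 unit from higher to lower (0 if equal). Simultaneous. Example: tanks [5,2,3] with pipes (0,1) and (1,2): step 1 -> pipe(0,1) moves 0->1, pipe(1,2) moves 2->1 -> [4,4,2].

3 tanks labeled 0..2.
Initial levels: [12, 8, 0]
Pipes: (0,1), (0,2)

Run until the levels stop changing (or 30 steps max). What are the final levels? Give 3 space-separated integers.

Step 1: flows [0->1,0->2] -> levels [10 9 1]
Step 2: flows [0->1,0->2] -> levels [8 10 2]
Step 3: flows [1->0,0->2] -> levels [8 9 3]
Step 4: flows [1->0,0->2] -> levels [8 8 4]
Step 5: flows [0=1,0->2] -> levels [7 8 5]
Step 6: flows [1->0,0->2] -> levels [7 7 6]
Step 7: flows [0=1,0->2] -> levels [6 7 7]
Step 8: flows [1->0,2->0] -> levels [8 6 6]
Step 9: flows [0->1,0->2] -> levels [6 7 7]
  -> period-2 cycle: step 9 state = step 7 state; never stabilizes
  -> state at step 30: (30-7) mod 2 = 1, same as step 8 -> [8 6 6]

Answer: 8 6 6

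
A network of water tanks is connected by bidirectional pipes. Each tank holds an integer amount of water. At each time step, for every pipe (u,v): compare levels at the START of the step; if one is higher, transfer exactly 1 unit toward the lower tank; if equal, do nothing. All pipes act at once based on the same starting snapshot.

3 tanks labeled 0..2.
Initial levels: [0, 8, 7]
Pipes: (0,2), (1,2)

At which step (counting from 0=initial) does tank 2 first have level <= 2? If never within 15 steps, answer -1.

Step 1: flows [2->0,1->2] -> levels [1 7 7]
Step 2: flows [2->0,1=2] -> levels [2 7 6]
Step 3: flows [2->0,1->2] -> levels [3 6 6]
Step 4: flows [2->0,1=2] -> levels [4 6 5]
Step 5: flows [2->0,1->2] -> levels [5 5 5]
Step 6: flows [0=2,1=2] -> levels [5 5 5]
  -> stable; tank 2 stays at 5 > 2
Tank 2 never reaches <=2 within 15 steps

Answer: -1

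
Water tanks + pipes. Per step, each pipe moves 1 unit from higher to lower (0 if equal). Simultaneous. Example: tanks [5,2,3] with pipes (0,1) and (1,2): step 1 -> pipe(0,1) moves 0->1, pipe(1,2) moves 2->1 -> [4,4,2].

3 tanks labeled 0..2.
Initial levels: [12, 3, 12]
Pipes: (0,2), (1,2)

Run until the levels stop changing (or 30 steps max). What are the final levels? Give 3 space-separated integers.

Answer: 9 9 9

Derivation:
Step 1: flows [0=2,2->1] -> levels [12 4 11]
Step 2: flows [0->2,2->1] -> levels [11 5 11]
Step 3: flows [0=2,2->1] -> levels [11 6 10]
Step 4: flows [0->2,2->1] -> levels [10 7 10]
Step 5: flows [0=2,2->1] -> levels [10 8 9]
Step 6: flows [0->2,2->1] -> levels [9 9 9]
Step 7: flows [0=2,1=2] -> levels [9 9 9]
  -> stable (no change)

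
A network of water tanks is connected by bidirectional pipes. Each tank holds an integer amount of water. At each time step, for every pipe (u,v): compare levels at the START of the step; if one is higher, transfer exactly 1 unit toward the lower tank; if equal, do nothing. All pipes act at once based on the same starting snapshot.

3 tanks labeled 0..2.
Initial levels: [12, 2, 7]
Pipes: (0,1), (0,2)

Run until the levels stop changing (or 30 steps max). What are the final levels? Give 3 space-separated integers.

Answer: 7 7 7

Derivation:
Step 1: flows [0->1,0->2] -> levels [10 3 8]
Step 2: flows [0->1,0->2] -> levels [8 4 9]
Step 3: flows [0->1,2->0] -> levels [8 5 8]
Step 4: flows [0->1,0=2] -> levels [7 6 8]
Step 5: flows [0->1,2->0] -> levels [7 7 7]
Step 6: flows [0=1,0=2] -> levels [7 7 7]
  -> stable (no change)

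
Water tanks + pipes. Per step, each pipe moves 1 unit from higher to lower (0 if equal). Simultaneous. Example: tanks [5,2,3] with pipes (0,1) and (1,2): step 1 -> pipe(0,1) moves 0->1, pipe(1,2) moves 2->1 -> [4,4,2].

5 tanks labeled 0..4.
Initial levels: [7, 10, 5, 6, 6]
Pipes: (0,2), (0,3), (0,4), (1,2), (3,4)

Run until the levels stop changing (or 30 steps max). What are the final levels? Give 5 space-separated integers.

Step 1: flows [0->2,0->3,0->4,1->2,3=4] -> levels [4 9 7 7 7]
Step 2: flows [2->0,3->0,4->0,1->2,3=4] -> levels [7 8 7 6 6]
Step 3: flows [0=2,0->3,0->4,1->2,3=4] -> levels [5 7 8 7 7]
Step 4: flows [2->0,3->0,4->0,2->1,3=4] -> levels [8 8 6 6 6]
Step 5: flows [0->2,0->3,0->4,1->2,3=4] -> levels [5 7 8 7 7]
  -> period-2 cycle: step 5 state = step 3 state; never stabilizes
  -> state at step 30: (30-3) mod 2 = 1, same as step 4 -> [8 8 6 6 6]

Answer: 8 8 6 6 6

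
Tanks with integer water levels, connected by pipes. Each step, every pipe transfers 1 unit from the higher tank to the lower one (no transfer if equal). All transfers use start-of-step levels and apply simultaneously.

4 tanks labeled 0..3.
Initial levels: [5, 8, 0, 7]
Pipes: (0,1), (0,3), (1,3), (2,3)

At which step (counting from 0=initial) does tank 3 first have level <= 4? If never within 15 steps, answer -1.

Step 1: flows [1->0,3->0,1->3,3->2] -> levels [7 6 1 6]
Step 2: flows [0->1,0->3,1=3,3->2] -> levels [5 7 2 6]
Step 3: flows [1->0,3->0,1->3,3->2] -> levels [7 5 3 5]
Step 4: flows [0->1,0->3,1=3,3->2] -> levels [5 6 4 5]
Step 5: flows [1->0,0=3,1->3,3->2] -> levels [6 4 5 5]
Step 6: flows [0->1,0->3,3->1,2=3] -> levels [4 6 5 5]
Step 7: flows [1->0,3->0,1->3,2=3] -> levels [6 4 5 5]
  -> period-2 cycle (repeats step 5); tank 3 never drops to <=4
Tank 3 never reaches <=4 within 15 steps

Answer: -1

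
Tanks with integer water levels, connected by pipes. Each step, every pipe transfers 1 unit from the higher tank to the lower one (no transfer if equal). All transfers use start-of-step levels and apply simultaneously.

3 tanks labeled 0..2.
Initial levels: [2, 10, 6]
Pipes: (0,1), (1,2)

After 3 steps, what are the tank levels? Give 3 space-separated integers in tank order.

Answer: 5 6 7

Derivation:
Step 1: flows [1->0,1->2] -> levels [3 8 7]
Step 2: flows [1->0,1->2] -> levels [4 6 8]
Step 3: flows [1->0,2->1] -> levels [5 6 7]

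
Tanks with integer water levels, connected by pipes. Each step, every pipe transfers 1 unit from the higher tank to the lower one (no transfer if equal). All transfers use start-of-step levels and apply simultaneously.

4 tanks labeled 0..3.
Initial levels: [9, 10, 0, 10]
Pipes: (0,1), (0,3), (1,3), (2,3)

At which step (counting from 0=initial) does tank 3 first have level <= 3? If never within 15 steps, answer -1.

Step 1: flows [1->0,3->0,1=3,3->2] -> levels [11 9 1 8]
Step 2: flows [0->1,0->3,1->3,3->2] -> levels [9 9 2 9]
Step 3: flows [0=1,0=3,1=3,3->2] -> levels [9 9 3 8]
Step 4: flows [0=1,0->3,1->3,3->2] -> levels [8 8 4 9]
Step 5: flows [0=1,3->0,3->1,3->2] -> levels [9 9 5 6]
Step 6: flows [0=1,0->3,1->3,3->2] -> levels [8 8 6 7]
Step 7: flows [0=1,0->3,1->3,3->2] -> levels [7 7 7 8]
Step 8: flows [0=1,3->0,3->1,3->2] -> levels [8 8 8 5]
Step 9: flows [0=1,0->3,1->3,2->3] -> levels [7 7 7 8]
  -> period-2 cycle (repeats step 7); tank 3 never drops to <=3
Tank 3 never reaches <=3 within 15 steps

Answer: -1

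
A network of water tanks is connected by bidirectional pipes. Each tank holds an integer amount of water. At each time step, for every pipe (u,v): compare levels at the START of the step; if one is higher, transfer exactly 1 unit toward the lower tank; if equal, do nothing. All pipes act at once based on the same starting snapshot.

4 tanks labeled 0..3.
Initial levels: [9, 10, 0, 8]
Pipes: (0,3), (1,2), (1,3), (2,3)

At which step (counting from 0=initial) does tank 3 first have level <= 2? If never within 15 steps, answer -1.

Step 1: flows [0->3,1->2,1->3,3->2] -> levels [8 8 2 9]
Step 2: flows [3->0,1->2,3->1,3->2] -> levels [9 8 4 6]
Step 3: flows [0->3,1->2,1->3,3->2] -> levels [8 6 6 7]
Step 4: flows [0->3,1=2,3->1,3->2] -> levels [7 7 7 6]
Step 5: flows [0->3,1=2,1->3,2->3] -> levels [6 6 6 9]
Step 6: flows [3->0,1=2,3->1,3->2] -> levels [7 7 7 6]
  -> period-2 cycle (repeats step 4); tank 3 never drops to <=2
Tank 3 never reaches <=2 within 15 steps

Answer: -1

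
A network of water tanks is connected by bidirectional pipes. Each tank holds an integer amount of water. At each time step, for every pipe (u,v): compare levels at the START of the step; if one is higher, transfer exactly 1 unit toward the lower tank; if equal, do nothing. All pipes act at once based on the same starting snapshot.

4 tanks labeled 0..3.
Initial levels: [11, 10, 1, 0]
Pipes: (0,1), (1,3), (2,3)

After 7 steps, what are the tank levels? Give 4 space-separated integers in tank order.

Step 1: flows [0->1,1->3,2->3] -> levels [10 10 0 2]
Step 2: flows [0=1,1->3,3->2] -> levels [10 9 1 2]
Step 3: flows [0->1,1->3,3->2] -> levels [9 9 2 2]
Step 4: flows [0=1,1->3,2=3] -> levels [9 8 2 3]
Step 5: flows [0->1,1->3,3->2] -> levels [8 8 3 3]
Step 6: flows [0=1,1->3,2=3] -> levels [8 7 3 4]
Step 7: flows [0->1,1->3,3->2] -> levels [7 7 4 4]

Answer: 7 7 4 4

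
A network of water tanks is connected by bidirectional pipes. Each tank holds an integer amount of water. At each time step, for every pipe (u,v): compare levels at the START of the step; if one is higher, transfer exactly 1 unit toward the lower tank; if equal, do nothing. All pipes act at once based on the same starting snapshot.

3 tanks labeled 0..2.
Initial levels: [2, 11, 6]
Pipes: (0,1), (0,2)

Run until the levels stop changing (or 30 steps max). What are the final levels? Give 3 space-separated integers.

Step 1: flows [1->0,2->0] -> levels [4 10 5]
Step 2: flows [1->0,2->0] -> levels [6 9 4]
Step 3: flows [1->0,0->2] -> levels [6 8 5]
Step 4: flows [1->0,0->2] -> levels [6 7 6]
Step 5: flows [1->0,0=2] -> levels [7 6 6]
Step 6: flows [0->1,0->2] -> levels [5 7 7]
Step 7: flows [1->0,2->0] -> levels [7 6 6]
  -> period-2 cycle: step 7 state = step 5 state; never stabilizes
  -> state at step 30: (30-5) mod 2 = 1, same as step 6 -> [5 7 7]

Answer: 5 7 7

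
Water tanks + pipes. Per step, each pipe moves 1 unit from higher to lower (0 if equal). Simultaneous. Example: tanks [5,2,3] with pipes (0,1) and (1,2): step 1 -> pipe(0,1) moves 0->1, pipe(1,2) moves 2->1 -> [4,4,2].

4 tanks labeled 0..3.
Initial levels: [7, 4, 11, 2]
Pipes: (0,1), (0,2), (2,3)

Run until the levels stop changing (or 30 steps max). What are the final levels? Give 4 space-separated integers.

Answer: 7 6 5 6

Derivation:
Step 1: flows [0->1,2->0,2->3] -> levels [7 5 9 3]
Step 2: flows [0->1,2->0,2->3] -> levels [7 6 7 4]
Step 3: flows [0->1,0=2,2->3] -> levels [6 7 6 5]
Step 4: flows [1->0,0=2,2->3] -> levels [7 6 5 6]
Step 5: flows [0->1,0->2,3->2] -> levels [5 7 7 5]
Step 6: flows [1->0,2->0,2->3] -> levels [7 6 5 6]
  -> period-2 cycle: step 6 state = step 4 state; never stabilizes
  -> state at step 30: (30-4) mod 2 = 0, same as step 4 -> [7 6 5 6]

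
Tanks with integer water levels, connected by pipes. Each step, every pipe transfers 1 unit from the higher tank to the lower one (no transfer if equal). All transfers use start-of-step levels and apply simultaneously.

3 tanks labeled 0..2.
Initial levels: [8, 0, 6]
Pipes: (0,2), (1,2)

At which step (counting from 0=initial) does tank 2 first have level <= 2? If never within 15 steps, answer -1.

Answer: -1

Derivation:
Step 1: flows [0->2,2->1] -> levels [7 1 6]
Step 2: flows [0->2,2->1] -> levels [6 2 6]
Step 3: flows [0=2,2->1] -> levels [6 3 5]
Step 4: flows [0->2,2->1] -> levels [5 4 5]
Step 5: flows [0=2,2->1] -> levels [5 5 4]
Step 6: flows [0->2,1->2] -> levels [4 4 6]
Step 7: flows [2->0,2->1] -> levels [5 5 4]
  -> period-2 cycle (repeats step 5); tank 2 never drops to <=2
Tank 2 never reaches <=2 within 15 steps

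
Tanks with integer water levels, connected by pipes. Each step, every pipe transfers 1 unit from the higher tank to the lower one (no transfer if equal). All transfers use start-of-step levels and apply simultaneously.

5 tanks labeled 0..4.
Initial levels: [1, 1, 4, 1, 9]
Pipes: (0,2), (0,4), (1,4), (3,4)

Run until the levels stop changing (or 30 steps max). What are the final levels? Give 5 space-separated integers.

Step 1: flows [2->0,4->0,4->1,4->3] -> levels [3 2 3 2 6]
Step 2: flows [0=2,4->0,4->1,4->3] -> levels [4 3 3 3 3]
Step 3: flows [0->2,0->4,1=4,3=4] -> levels [2 3 4 3 4]
Step 4: flows [2->0,4->0,4->1,4->3] -> levels [4 4 3 4 1]
Step 5: flows [0->2,0->4,1->4,3->4] -> levels [2 3 4 3 4]
  -> period-2 cycle: step 5 state = step 3 state; never stabilizes
  -> state at step 30: (30-3) mod 2 = 1, same as step 4 -> [4 4 3 4 1]

Answer: 4 4 3 4 1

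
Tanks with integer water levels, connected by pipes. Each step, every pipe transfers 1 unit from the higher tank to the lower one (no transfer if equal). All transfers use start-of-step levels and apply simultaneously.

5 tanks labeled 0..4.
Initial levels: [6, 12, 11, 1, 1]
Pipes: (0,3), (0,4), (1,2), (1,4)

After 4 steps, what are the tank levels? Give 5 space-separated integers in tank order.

Answer: 4 9 10 3 5

Derivation:
Step 1: flows [0->3,0->4,1->2,1->4] -> levels [4 10 12 2 3]
Step 2: flows [0->3,0->4,2->1,1->4] -> levels [2 10 11 3 5]
Step 3: flows [3->0,4->0,2->1,1->4] -> levels [4 10 10 2 5]
Step 4: flows [0->3,4->0,1=2,1->4] -> levels [4 9 10 3 5]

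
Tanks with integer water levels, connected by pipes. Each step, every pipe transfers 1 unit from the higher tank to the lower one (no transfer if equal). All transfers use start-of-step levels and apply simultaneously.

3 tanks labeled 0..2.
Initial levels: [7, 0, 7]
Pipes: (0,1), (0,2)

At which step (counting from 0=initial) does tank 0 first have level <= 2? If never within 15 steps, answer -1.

Answer: -1

Derivation:
Step 1: flows [0->1,0=2] -> levels [6 1 7]
Step 2: flows [0->1,2->0] -> levels [6 2 6]
Step 3: flows [0->1,0=2] -> levels [5 3 6]
Step 4: flows [0->1,2->0] -> levels [5 4 5]
Step 5: flows [0->1,0=2] -> levels [4 5 5]
Step 6: flows [1->0,2->0] -> levels [6 4 4]
Step 7: flows [0->1,0->2] -> levels [4 5 5]
  -> period-2 cycle (repeats step 5); tank 0 never drops to <=2
Tank 0 never reaches <=2 within 15 steps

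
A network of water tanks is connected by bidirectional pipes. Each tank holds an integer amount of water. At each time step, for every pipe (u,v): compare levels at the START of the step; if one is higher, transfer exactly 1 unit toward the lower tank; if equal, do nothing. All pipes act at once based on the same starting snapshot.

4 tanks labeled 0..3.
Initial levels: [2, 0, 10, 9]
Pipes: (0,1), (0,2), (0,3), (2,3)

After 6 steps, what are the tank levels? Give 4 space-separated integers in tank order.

Step 1: flows [0->1,2->0,3->0,2->3] -> levels [3 1 8 9]
Step 2: flows [0->1,2->0,3->0,3->2] -> levels [4 2 8 7]
Step 3: flows [0->1,2->0,3->0,2->3] -> levels [5 3 6 7]
Step 4: flows [0->1,2->0,3->0,3->2] -> levels [6 4 6 5]
Step 5: flows [0->1,0=2,0->3,2->3] -> levels [4 5 5 7]
Step 6: flows [1->0,2->0,3->0,3->2] -> levels [7 4 5 5]

Answer: 7 4 5 5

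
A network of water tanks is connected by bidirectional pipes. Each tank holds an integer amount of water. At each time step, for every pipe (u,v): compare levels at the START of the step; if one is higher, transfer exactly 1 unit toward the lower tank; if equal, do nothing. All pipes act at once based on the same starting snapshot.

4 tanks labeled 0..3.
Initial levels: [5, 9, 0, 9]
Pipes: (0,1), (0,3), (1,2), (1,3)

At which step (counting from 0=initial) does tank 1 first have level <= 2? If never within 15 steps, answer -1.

Answer: -1

Derivation:
Step 1: flows [1->0,3->0,1->2,1=3] -> levels [7 7 1 8]
Step 2: flows [0=1,3->0,1->2,3->1] -> levels [8 7 2 6]
Step 3: flows [0->1,0->3,1->2,1->3] -> levels [6 6 3 8]
Step 4: flows [0=1,3->0,1->2,3->1] -> levels [7 6 4 6]
Step 5: flows [0->1,0->3,1->2,1=3] -> levels [5 6 5 7]
Step 6: flows [1->0,3->0,1->2,3->1] -> levels [7 5 6 5]
Step 7: flows [0->1,0->3,2->1,1=3] -> levels [5 7 5 6]
Step 8: flows [1->0,3->0,1->2,1->3] -> levels [7 4 6 6]
Step 9: flows [0->1,0->3,2->1,3->1] -> levels [5 7 5 6]
  -> period-2 cycle (repeats step 7); tank 1 never drops to <=2
Tank 1 never reaches <=2 within 15 steps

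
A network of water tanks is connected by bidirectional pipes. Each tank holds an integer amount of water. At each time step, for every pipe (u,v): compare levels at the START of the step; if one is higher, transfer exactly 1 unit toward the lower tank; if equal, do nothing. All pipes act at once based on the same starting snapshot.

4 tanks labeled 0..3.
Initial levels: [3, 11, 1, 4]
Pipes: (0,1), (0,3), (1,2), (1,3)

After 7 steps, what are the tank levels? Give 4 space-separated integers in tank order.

Step 1: flows [1->0,3->0,1->2,1->3] -> levels [5 8 2 4]
Step 2: flows [1->0,0->3,1->2,1->3] -> levels [5 5 3 6]
Step 3: flows [0=1,3->0,1->2,3->1] -> levels [6 5 4 4]
Step 4: flows [0->1,0->3,1->2,1->3] -> levels [4 4 5 6]
Step 5: flows [0=1,3->0,2->1,3->1] -> levels [5 6 4 4]
Step 6: flows [1->0,0->3,1->2,1->3] -> levels [5 3 5 6]
Step 7: flows [0->1,3->0,2->1,3->1] -> levels [5 6 4 4]

Answer: 5 6 4 4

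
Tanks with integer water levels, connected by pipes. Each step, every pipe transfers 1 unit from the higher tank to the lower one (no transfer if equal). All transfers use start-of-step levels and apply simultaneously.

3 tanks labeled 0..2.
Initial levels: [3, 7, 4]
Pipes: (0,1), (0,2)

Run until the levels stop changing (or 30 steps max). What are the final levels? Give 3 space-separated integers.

Step 1: flows [1->0,2->0] -> levels [5 6 3]
Step 2: flows [1->0,0->2] -> levels [5 5 4]
Step 3: flows [0=1,0->2] -> levels [4 5 5]
Step 4: flows [1->0,2->0] -> levels [6 4 4]
Step 5: flows [0->1,0->2] -> levels [4 5 5]
  -> period-2 cycle: step 5 state = step 3 state; never stabilizes
  -> state at step 30: (30-3) mod 2 = 1, same as step 4 -> [6 4 4]

Answer: 6 4 4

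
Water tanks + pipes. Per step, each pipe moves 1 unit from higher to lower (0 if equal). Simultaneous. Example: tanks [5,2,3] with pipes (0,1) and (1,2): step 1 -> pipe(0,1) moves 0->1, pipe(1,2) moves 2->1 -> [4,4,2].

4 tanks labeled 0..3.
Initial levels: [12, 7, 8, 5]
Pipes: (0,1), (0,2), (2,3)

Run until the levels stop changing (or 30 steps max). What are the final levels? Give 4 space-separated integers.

Answer: 7 9 9 7

Derivation:
Step 1: flows [0->1,0->2,2->3] -> levels [10 8 8 6]
Step 2: flows [0->1,0->2,2->3] -> levels [8 9 8 7]
Step 3: flows [1->0,0=2,2->3] -> levels [9 8 7 8]
Step 4: flows [0->1,0->2,3->2] -> levels [7 9 9 7]
Step 5: flows [1->0,2->0,2->3] -> levels [9 8 7 8]
  -> period-2 cycle: step 5 state = step 3 state; never stabilizes
  -> state at step 30: (30-3) mod 2 = 1, same as step 4 -> [7 9 9 7]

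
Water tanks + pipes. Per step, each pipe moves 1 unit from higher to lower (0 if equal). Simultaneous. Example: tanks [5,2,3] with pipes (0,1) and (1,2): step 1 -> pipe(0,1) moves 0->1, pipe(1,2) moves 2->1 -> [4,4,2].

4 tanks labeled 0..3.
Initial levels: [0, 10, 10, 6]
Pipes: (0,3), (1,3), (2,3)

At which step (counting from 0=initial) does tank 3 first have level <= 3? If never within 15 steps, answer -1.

Answer: -1

Derivation:
Step 1: flows [3->0,1->3,2->3] -> levels [1 9 9 7]
Step 2: flows [3->0,1->3,2->3] -> levels [2 8 8 8]
Step 3: flows [3->0,1=3,2=3] -> levels [3 8 8 7]
Step 4: flows [3->0,1->3,2->3] -> levels [4 7 7 8]
Step 5: flows [3->0,3->1,3->2] -> levels [5 8 8 5]
Step 6: flows [0=3,1->3,2->3] -> levels [5 7 7 7]
Step 7: flows [3->0,1=3,2=3] -> levels [6 7 7 6]
Step 8: flows [0=3,1->3,2->3] -> levels [6 6 6 8]
Step 9: flows [3->0,3->1,3->2] -> levels [7 7 7 5]
Step 10: flows [0->3,1->3,2->3] -> levels [6 6 6 8]
  -> period-2 cycle (repeats step 8); tank 3 never drops to <=3
Tank 3 never reaches <=3 within 15 steps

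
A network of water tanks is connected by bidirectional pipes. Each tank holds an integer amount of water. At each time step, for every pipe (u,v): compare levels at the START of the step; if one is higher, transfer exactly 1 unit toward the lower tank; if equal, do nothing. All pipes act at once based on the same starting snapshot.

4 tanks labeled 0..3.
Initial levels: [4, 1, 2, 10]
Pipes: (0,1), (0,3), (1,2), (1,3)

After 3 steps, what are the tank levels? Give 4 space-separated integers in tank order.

Answer: 5 5 3 4

Derivation:
Step 1: flows [0->1,3->0,2->1,3->1] -> levels [4 4 1 8]
Step 2: flows [0=1,3->0,1->2,3->1] -> levels [5 4 2 6]
Step 3: flows [0->1,3->0,1->2,3->1] -> levels [5 5 3 4]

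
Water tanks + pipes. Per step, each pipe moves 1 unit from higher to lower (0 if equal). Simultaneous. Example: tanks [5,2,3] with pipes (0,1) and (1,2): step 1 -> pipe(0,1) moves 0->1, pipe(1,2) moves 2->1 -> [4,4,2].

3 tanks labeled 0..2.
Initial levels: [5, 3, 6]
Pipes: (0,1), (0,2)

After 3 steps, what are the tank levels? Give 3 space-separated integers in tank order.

Step 1: flows [0->1,2->0] -> levels [5 4 5]
Step 2: flows [0->1,0=2] -> levels [4 5 5]
Step 3: flows [1->0,2->0] -> levels [6 4 4]

Answer: 6 4 4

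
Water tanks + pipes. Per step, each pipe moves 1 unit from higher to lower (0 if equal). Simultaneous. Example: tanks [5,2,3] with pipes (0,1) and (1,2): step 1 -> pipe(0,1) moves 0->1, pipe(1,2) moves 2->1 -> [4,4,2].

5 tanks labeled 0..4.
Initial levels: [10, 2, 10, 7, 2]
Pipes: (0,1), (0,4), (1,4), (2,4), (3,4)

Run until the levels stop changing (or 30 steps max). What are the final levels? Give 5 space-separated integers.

Step 1: flows [0->1,0->4,1=4,2->4,3->4] -> levels [8 3 9 6 5]
Step 2: flows [0->1,0->4,4->1,2->4,3->4] -> levels [6 5 8 5 7]
Step 3: flows [0->1,4->0,4->1,2->4,4->3] -> levels [6 7 7 6 5]
Step 4: flows [1->0,0->4,1->4,2->4,3->4] -> levels [6 5 6 5 9]
Step 5: flows [0->1,4->0,4->1,4->2,4->3] -> levels [6 7 7 6 5]
  -> period-2 cycle: step 5 state = step 3 state; never stabilizes
  -> state at step 30: (30-3) mod 2 = 1, same as step 4 -> [6 5 6 5 9]

Answer: 6 5 6 5 9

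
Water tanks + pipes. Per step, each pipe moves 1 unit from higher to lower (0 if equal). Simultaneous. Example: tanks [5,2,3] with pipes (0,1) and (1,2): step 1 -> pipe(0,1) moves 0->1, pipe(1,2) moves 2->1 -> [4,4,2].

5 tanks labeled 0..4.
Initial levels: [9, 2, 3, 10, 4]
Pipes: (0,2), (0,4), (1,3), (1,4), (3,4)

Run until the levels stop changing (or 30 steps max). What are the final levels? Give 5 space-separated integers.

Step 1: flows [0->2,0->4,3->1,4->1,3->4] -> levels [7 4 4 8 5]
Step 2: flows [0->2,0->4,3->1,4->1,3->4] -> levels [5 6 5 6 6]
Step 3: flows [0=2,4->0,1=3,1=4,3=4] -> levels [6 6 5 6 5]
Step 4: flows [0->2,0->4,1=3,1->4,3->4] -> levels [4 5 6 5 8]
Step 5: flows [2->0,4->0,1=3,4->1,4->3] -> levels [6 6 5 6 5]
  -> period-2 cycle: step 5 state = step 3 state; never stabilizes
  -> state at step 30: (30-3) mod 2 = 1, same as step 4 -> [4 5 6 5 8]

Answer: 4 5 6 5 8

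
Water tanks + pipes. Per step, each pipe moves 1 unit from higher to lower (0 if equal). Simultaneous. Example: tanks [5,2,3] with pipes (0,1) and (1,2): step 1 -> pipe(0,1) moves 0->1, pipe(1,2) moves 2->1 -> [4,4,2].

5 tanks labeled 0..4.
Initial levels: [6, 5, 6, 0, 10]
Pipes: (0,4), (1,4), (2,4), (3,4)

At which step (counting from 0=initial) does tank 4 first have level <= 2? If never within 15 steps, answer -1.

Step 1: flows [4->0,4->1,4->2,4->3] -> levels [7 6 7 1 6]
Step 2: flows [0->4,1=4,2->4,4->3] -> levels [6 6 6 2 7]
Step 3: flows [4->0,4->1,4->2,4->3] -> levels [7 7 7 3 3]
Step 4: flows [0->4,1->4,2->4,3=4] -> levels [6 6 6 3 6]
Step 5: flows [0=4,1=4,2=4,4->3] -> levels [6 6 6 4 5]
Step 6: flows [0->4,1->4,2->4,4->3] -> levels [5 5 5 5 7]
Step 7: flows [4->0,4->1,4->2,4->3] -> levels [6 6 6 6 3]
Step 8: flows [0->4,1->4,2->4,3->4] -> levels [5 5 5 5 7]
  -> period-2 cycle (repeats step 6); tank 4 never drops to <=2
Tank 4 never reaches <=2 within 15 steps

Answer: -1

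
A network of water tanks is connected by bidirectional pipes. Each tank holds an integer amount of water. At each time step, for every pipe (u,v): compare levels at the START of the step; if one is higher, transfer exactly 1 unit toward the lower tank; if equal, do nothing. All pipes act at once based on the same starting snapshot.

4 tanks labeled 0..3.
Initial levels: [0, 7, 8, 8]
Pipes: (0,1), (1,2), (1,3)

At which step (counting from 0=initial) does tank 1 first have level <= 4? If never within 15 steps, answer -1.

Answer: 5

Derivation:
Step 1: flows [1->0,2->1,3->1] -> levels [1 8 7 7]
Step 2: flows [1->0,1->2,1->3] -> levels [2 5 8 8]
Step 3: flows [1->0,2->1,3->1] -> levels [3 6 7 7]
Step 4: flows [1->0,2->1,3->1] -> levels [4 7 6 6]
Step 5: flows [1->0,1->2,1->3] -> levels [5 4 7 7]
Tank 1 first reaches <=4 at step 5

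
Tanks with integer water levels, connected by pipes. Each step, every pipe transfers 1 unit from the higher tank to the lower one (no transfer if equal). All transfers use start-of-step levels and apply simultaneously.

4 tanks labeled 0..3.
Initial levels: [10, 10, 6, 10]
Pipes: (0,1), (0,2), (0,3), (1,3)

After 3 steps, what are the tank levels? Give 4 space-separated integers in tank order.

Answer: 7 10 9 10

Derivation:
Step 1: flows [0=1,0->2,0=3,1=3] -> levels [9 10 7 10]
Step 2: flows [1->0,0->2,3->0,1=3] -> levels [10 9 8 9]
Step 3: flows [0->1,0->2,0->3,1=3] -> levels [7 10 9 10]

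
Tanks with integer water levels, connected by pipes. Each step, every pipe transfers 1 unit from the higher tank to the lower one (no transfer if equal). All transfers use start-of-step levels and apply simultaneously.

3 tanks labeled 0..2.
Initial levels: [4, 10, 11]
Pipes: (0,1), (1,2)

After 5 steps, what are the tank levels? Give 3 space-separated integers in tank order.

Step 1: flows [1->0,2->1] -> levels [5 10 10]
Step 2: flows [1->0,1=2] -> levels [6 9 10]
Step 3: flows [1->0,2->1] -> levels [7 9 9]
Step 4: flows [1->0,1=2] -> levels [8 8 9]
Step 5: flows [0=1,2->1] -> levels [8 9 8]

Answer: 8 9 8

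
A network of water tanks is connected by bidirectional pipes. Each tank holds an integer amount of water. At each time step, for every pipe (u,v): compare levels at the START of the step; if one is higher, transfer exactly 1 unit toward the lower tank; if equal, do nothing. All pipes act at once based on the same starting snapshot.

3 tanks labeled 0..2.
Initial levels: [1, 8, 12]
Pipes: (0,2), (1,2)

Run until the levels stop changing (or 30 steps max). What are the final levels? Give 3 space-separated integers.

Answer: 7 7 7

Derivation:
Step 1: flows [2->0,2->1] -> levels [2 9 10]
Step 2: flows [2->0,2->1] -> levels [3 10 8]
Step 3: flows [2->0,1->2] -> levels [4 9 8]
Step 4: flows [2->0,1->2] -> levels [5 8 8]
Step 5: flows [2->0,1=2] -> levels [6 8 7]
Step 6: flows [2->0,1->2] -> levels [7 7 7]
Step 7: flows [0=2,1=2] -> levels [7 7 7]
  -> stable (no change)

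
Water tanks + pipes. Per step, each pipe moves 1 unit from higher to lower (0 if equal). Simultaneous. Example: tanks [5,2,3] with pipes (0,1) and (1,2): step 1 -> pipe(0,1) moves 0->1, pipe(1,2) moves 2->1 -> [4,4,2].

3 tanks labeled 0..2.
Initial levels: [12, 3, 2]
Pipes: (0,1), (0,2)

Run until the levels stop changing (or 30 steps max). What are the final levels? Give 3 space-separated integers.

Answer: 5 6 6

Derivation:
Step 1: flows [0->1,0->2] -> levels [10 4 3]
Step 2: flows [0->1,0->2] -> levels [8 5 4]
Step 3: flows [0->1,0->2] -> levels [6 6 5]
Step 4: flows [0=1,0->2] -> levels [5 6 6]
Step 5: flows [1->0,2->0] -> levels [7 5 5]
Step 6: flows [0->1,0->2] -> levels [5 6 6]
  -> period-2 cycle: step 6 state = step 4 state; never stabilizes
  -> state at step 30: (30-4) mod 2 = 0, same as step 4 -> [5 6 6]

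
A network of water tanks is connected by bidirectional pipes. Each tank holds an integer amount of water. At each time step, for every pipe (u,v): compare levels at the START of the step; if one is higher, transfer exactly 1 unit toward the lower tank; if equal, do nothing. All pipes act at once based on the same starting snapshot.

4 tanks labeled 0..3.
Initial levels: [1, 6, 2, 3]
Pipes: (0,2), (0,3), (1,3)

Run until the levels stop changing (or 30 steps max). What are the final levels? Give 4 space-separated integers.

Step 1: flows [2->0,3->0,1->3] -> levels [3 5 1 3]
Step 2: flows [0->2,0=3,1->3] -> levels [2 4 2 4]
Step 3: flows [0=2,3->0,1=3] -> levels [3 4 2 3]
Step 4: flows [0->2,0=3,1->3] -> levels [2 3 3 4]
Step 5: flows [2->0,3->0,3->1] -> levels [4 4 2 2]
Step 6: flows [0->2,0->3,1->3] -> levels [2 3 3 4]
  -> period-2 cycle: step 6 state = step 4 state; never stabilizes
  -> state at step 30: (30-4) mod 2 = 0, same as step 4 -> [2 3 3 4]

Answer: 2 3 3 4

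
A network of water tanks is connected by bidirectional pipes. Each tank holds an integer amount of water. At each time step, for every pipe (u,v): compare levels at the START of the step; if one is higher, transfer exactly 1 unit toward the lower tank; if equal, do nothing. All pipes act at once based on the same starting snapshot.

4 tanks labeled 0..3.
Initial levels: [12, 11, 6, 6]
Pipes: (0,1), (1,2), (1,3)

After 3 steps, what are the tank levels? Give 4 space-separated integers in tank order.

Step 1: flows [0->1,1->2,1->3] -> levels [11 10 7 7]
Step 2: flows [0->1,1->2,1->3] -> levels [10 9 8 8]
Step 3: flows [0->1,1->2,1->3] -> levels [9 8 9 9]

Answer: 9 8 9 9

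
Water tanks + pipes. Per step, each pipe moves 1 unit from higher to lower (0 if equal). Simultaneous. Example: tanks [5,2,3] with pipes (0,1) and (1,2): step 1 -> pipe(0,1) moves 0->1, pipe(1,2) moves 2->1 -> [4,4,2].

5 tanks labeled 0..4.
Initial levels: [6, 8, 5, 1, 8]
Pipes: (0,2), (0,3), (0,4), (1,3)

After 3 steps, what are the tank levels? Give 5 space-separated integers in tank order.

Step 1: flows [0->2,0->3,4->0,1->3] -> levels [5 7 6 3 7]
Step 2: flows [2->0,0->3,4->0,1->3] -> levels [6 6 5 5 6]
Step 3: flows [0->2,0->3,0=4,1->3] -> levels [4 5 6 7 6]

Answer: 4 5 6 7 6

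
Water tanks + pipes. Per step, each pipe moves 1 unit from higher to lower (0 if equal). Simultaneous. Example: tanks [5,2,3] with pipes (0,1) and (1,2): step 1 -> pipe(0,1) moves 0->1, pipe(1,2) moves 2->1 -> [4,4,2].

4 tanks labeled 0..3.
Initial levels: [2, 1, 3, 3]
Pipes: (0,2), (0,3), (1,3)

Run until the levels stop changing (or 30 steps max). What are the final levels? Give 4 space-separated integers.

Answer: 2 1 3 3

Derivation:
Step 1: flows [2->0,3->0,3->1] -> levels [4 2 2 1]
Step 2: flows [0->2,0->3,1->3] -> levels [2 1 3 3]
  -> period-2 cycle: step 2 state = step 0 state; never stabilizes
  -> state at step 30: (30-0) mod 2 = 0, same as step 0 -> [2 1 3 3]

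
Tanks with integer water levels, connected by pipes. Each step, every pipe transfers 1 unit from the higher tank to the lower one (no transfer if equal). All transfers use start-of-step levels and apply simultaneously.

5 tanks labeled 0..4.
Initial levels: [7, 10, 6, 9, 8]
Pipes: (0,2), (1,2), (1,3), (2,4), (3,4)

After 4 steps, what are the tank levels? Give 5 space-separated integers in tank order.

Answer: 7 10 6 7 10

Derivation:
Step 1: flows [0->2,1->2,1->3,4->2,3->4] -> levels [6 8 9 9 8]
Step 2: flows [2->0,2->1,3->1,2->4,3->4] -> levels [7 10 6 7 10]
Step 3: flows [0->2,1->2,1->3,4->2,4->3] -> levels [6 8 9 9 8]
  -> period-2 cycle: step 3 state = step 1 state
  -> state at step 4: (4-1) mod 2 = 1, same as step 2 -> [7 10 6 7 10]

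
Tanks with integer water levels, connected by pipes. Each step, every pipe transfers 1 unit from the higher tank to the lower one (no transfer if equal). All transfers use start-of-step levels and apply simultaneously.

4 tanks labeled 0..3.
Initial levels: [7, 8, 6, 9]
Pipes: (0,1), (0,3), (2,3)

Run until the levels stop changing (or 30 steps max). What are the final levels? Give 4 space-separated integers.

Step 1: flows [1->0,3->0,3->2] -> levels [9 7 7 7]
Step 2: flows [0->1,0->3,2=3] -> levels [7 8 7 8]
Step 3: flows [1->0,3->0,3->2] -> levels [9 7 8 6]
Step 4: flows [0->1,0->3,2->3] -> levels [7 8 7 8]
  -> period-2 cycle: step 4 state = step 2 state; never stabilizes
  -> state at step 30: (30-2) mod 2 = 0, same as step 2 -> [7 8 7 8]

Answer: 7 8 7 8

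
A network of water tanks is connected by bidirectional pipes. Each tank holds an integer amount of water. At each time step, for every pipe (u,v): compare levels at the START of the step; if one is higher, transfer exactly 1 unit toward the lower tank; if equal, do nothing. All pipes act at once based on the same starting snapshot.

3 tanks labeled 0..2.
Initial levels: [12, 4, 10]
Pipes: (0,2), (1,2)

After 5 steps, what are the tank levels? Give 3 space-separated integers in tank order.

Answer: 9 9 8

Derivation:
Step 1: flows [0->2,2->1] -> levels [11 5 10]
Step 2: flows [0->2,2->1] -> levels [10 6 10]
Step 3: flows [0=2,2->1] -> levels [10 7 9]
Step 4: flows [0->2,2->1] -> levels [9 8 9]
Step 5: flows [0=2,2->1] -> levels [9 9 8]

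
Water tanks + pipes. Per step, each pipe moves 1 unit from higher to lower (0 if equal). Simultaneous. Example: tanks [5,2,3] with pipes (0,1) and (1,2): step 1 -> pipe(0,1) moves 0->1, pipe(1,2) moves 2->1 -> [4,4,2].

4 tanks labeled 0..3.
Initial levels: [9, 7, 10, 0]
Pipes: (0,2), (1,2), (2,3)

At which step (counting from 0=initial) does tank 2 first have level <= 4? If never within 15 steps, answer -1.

Answer: -1

Derivation:
Step 1: flows [2->0,2->1,2->3] -> levels [10 8 7 1]
Step 2: flows [0->2,1->2,2->3] -> levels [9 7 8 2]
Step 3: flows [0->2,2->1,2->3] -> levels [8 8 7 3]
Step 4: flows [0->2,1->2,2->3] -> levels [7 7 8 4]
Step 5: flows [2->0,2->1,2->3] -> levels [8 8 5 5]
Step 6: flows [0->2,1->2,2=3] -> levels [7 7 7 5]
Step 7: flows [0=2,1=2,2->3] -> levels [7 7 6 6]
Step 8: flows [0->2,1->2,2=3] -> levels [6 6 8 6]
Step 9: flows [2->0,2->1,2->3] -> levels [7 7 5 7]
Step 10: flows [0->2,1->2,3->2] -> levels [6 6 8 6]
  -> period-2 cycle (repeats step 8); tank 2 never drops to <=4
Tank 2 never reaches <=4 within 15 steps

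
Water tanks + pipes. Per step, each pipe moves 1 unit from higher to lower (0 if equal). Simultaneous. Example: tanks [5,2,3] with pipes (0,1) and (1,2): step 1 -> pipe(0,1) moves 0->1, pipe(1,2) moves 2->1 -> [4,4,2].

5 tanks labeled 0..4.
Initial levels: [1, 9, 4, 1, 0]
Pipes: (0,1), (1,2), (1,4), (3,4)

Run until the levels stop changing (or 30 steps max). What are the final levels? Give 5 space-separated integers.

Step 1: flows [1->0,1->2,1->4,3->4] -> levels [2 6 5 0 2]
Step 2: flows [1->0,1->2,1->4,4->3] -> levels [3 3 6 1 2]
Step 3: flows [0=1,2->1,1->4,4->3] -> levels [3 3 5 2 2]
Step 4: flows [0=1,2->1,1->4,3=4] -> levels [3 3 4 2 3]
Step 5: flows [0=1,2->1,1=4,4->3] -> levels [3 4 3 3 2]
Step 6: flows [1->0,1->2,1->4,3->4] -> levels [4 1 4 2 4]
Step 7: flows [0->1,2->1,4->1,4->3] -> levels [3 4 3 3 2]
  -> period-2 cycle: step 7 state = step 5 state; never stabilizes
  -> state at step 30: (30-5) mod 2 = 1, same as step 6 -> [4 1 4 2 4]

Answer: 4 1 4 2 4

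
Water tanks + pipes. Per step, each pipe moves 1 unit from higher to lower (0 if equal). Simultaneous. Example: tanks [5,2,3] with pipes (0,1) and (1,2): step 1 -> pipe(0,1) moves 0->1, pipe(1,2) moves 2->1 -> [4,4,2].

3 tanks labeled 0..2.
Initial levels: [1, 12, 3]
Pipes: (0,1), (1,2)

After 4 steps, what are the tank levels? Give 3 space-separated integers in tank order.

Answer: 5 5 6

Derivation:
Step 1: flows [1->0,1->2] -> levels [2 10 4]
Step 2: flows [1->0,1->2] -> levels [3 8 5]
Step 3: flows [1->0,1->2] -> levels [4 6 6]
Step 4: flows [1->0,1=2] -> levels [5 5 6]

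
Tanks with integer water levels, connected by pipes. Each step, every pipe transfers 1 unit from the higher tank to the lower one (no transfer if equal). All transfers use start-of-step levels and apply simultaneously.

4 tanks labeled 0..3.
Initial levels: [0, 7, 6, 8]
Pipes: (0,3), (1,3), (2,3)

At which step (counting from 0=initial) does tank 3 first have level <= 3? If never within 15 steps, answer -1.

Answer: 6

Derivation:
Step 1: flows [3->0,3->1,3->2] -> levels [1 8 7 5]
Step 2: flows [3->0,1->3,2->3] -> levels [2 7 6 6]
Step 3: flows [3->0,1->3,2=3] -> levels [3 6 6 6]
Step 4: flows [3->0,1=3,2=3] -> levels [4 6 6 5]
Step 5: flows [3->0,1->3,2->3] -> levels [5 5 5 6]
Step 6: flows [3->0,3->1,3->2] -> levels [6 6 6 3]
Tank 3 first reaches <=3 at step 6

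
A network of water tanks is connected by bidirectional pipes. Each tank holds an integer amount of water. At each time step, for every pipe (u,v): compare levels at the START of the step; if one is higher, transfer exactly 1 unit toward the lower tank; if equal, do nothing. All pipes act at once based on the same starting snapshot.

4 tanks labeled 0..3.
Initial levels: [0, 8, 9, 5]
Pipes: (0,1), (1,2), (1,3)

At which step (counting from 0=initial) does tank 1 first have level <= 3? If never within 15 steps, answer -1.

Answer: -1

Derivation:
Step 1: flows [1->0,2->1,1->3] -> levels [1 7 8 6]
Step 2: flows [1->0,2->1,1->3] -> levels [2 6 7 7]
Step 3: flows [1->0,2->1,3->1] -> levels [3 7 6 6]
Step 4: flows [1->0,1->2,1->3] -> levels [4 4 7 7]
Step 5: flows [0=1,2->1,3->1] -> levels [4 6 6 6]
Step 6: flows [1->0,1=2,1=3] -> levels [5 5 6 6]
Step 7: flows [0=1,2->1,3->1] -> levels [5 7 5 5]
Step 8: flows [1->0,1->2,1->3] -> levels [6 4 6 6]
Step 9: flows [0->1,2->1,3->1] -> levels [5 7 5 5]
  -> period-2 cycle (repeats step 7); tank 1 never drops to <=3
Tank 1 never reaches <=3 within 15 steps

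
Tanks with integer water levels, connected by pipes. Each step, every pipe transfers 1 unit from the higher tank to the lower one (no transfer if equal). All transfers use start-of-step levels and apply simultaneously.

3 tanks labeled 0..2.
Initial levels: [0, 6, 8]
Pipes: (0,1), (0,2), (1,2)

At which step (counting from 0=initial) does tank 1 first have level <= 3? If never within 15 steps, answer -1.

Answer: -1

Derivation:
Step 1: flows [1->0,2->0,2->1] -> levels [2 6 6]
Step 2: flows [1->0,2->0,1=2] -> levels [4 5 5]
Step 3: flows [1->0,2->0,1=2] -> levels [6 4 4]
Step 4: flows [0->1,0->2,1=2] -> levels [4 5 5]
  -> period-2 cycle (repeats step 2); tank 1 never drops to <=3
Tank 1 never reaches <=3 within 15 steps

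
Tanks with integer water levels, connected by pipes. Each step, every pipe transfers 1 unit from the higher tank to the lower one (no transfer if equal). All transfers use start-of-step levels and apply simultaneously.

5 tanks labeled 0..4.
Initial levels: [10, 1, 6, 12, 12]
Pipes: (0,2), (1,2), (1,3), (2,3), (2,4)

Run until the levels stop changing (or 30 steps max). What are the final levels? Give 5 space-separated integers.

Answer: 8 7 10 7 9

Derivation:
Step 1: flows [0->2,2->1,3->1,3->2,4->2] -> levels [9 3 8 10 11]
Step 2: flows [0->2,2->1,3->1,3->2,4->2] -> levels [8 5 10 8 10]
Step 3: flows [2->0,2->1,3->1,2->3,2=4] -> levels [9 7 7 8 10]
Step 4: flows [0->2,1=2,3->1,3->2,4->2] -> levels [8 8 10 6 9]
Step 5: flows [2->0,2->1,1->3,2->3,2->4] -> levels [9 8 6 8 10]
Step 6: flows [0->2,1->2,1=3,3->2,4->2] -> levels [8 7 10 7 9]
Step 7: flows [2->0,2->1,1=3,2->3,2->4] -> levels [9 8 6 8 10]
  -> period-2 cycle: step 7 state = step 5 state; never stabilizes
  -> state at step 30: (30-5) mod 2 = 1, same as step 6 -> [8 7 10 7 9]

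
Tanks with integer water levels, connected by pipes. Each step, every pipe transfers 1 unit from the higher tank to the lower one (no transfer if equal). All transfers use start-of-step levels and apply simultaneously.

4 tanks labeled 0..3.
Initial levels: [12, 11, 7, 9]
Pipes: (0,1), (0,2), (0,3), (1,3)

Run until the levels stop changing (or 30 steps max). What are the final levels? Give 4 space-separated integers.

Answer: 12 9 9 9

Derivation:
Step 1: flows [0->1,0->2,0->3,1->3] -> levels [9 11 8 11]
Step 2: flows [1->0,0->2,3->0,1=3] -> levels [10 10 9 10]
Step 3: flows [0=1,0->2,0=3,1=3] -> levels [9 10 10 10]
Step 4: flows [1->0,2->0,3->0,1=3] -> levels [12 9 9 9]
Step 5: flows [0->1,0->2,0->3,1=3] -> levels [9 10 10 10]
  -> period-2 cycle: step 5 state = step 3 state; never stabilizes
  -> state at step 30: (30-3) mod 2 = 1, same as step 4 -> [12 9 9 9]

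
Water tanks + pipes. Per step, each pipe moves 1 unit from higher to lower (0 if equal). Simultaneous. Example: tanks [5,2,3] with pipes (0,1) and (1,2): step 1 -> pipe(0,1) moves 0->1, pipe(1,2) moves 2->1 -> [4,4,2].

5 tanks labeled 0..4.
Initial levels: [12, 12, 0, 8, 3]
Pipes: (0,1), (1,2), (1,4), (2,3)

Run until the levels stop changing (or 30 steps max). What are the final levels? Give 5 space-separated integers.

Step 1: flows [0=1,1->2,1->4,3->2] -> levels [12 10 2 7 4]
Step 2: flows [0->1,1->2,1->4,3->2] -> levels [11 9 4 6 5]
Step 3: flows [0->1,1->2,1->4,3->2] -> levels [10 8 6 5 6]
Step 4: flows [0->1,1->2,1->4,2->3] -> levels [9 7 6 6 7]
Step 5: flows [0->1,1->2,1=4,2=3] -> levels [8 7 7 6 7]
Step 6: flows [0->1,1=2,1=4,2->3] -> levels [7 8 6 7 7]
Step 7: flows [1->0,1->2,1->4,3->2] -> levels [8 5 8 6 8]
Step 8: flows [0->1,2->1,4->1,2->3] -> levels [7 8 6 7 7]
  -> period-2 cycle: step 8 state = step 6 state; never stabilizes
  -> state at step 30: (30-6) mod 2 = 0, same as step 6 -> [7 8 6 7 7]

Answer: 7 8 6 7 7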